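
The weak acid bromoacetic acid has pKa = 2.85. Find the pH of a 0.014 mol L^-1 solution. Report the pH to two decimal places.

BrCH2COOH ⇌ BrCH2COO- + H+
Ka = 10^(−2.85) = 1.41 × 10^-3
Ka = [H+]²/(0.014 − [H+]) = 1.41 × 10^-3
[H+] is not negligible relative to C₀; solve [H+]² + 0.00141·[H+] − 1.97e-05 = 0.
[H+] = (−Ka + √(Ka² + 4·Ka·C₀))/2 = 3.79 × 10^-3 M
pH = −log[H+] = −log(3.79 × 10^-3) = 2.42

pH = 2.42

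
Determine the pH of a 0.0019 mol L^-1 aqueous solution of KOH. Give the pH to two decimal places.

KOH is a strong base; [OH-] = 0.0019 M.
pOH = -log(0.0019) = 2.72
pH = 14.00 - 2.72 = 11.28

pH = 11.28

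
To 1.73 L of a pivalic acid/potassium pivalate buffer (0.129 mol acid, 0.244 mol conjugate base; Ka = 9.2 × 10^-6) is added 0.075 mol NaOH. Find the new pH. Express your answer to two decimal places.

OH- converts (CH3)3CCOOH to (CH3)3CCOO-: (CH3)3CCOOH → 0.054 mol, (CH3)3CCOO- → 0.319 mol.
pKa = −log(9.2 × 10^-6) = 5.036
pH = pKa + log([A⁻]/[HA]) = 5.036 + log(0.319/0.054) = 5.036 +0.771

pH = 5.81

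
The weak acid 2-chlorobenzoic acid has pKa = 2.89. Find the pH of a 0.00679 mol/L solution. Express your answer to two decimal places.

ClC6H4COOH ⇌ ClC6H4COO- + H+
Ka = 10^(−2.89) = 1.29 × 10^-3
Ka = x²/(0.00679 − x) = 1.29 × 10^-3
The 5% rule fails; solving x² + Ka·x − Ka·C₀ = 0 exactly:
x = [−0.00129 + √(0.00129² + 3.5e-05)]/2 = 2.38 × 10^-3 M
pH = −log[H+] = −log(2.38 × 10^-3) = 2.62

pH = 2.62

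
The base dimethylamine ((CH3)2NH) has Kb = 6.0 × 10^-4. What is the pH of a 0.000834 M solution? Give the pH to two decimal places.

(CH3)2NH + H2O ⇌ (CH3)2NH2+ + OH-
From the ICE table, Kb = [OH-]²/(0.000834 − [OH-]) = 6.0 × 10^-4.
[OH-] is not negligible relative to C₀; solve [OH-]² + 0.0006·[OH-] − 5e-07 = 0.
[OH-] = (−Kb + √(Kb² + 4·Kb·C₀))/2 = 4.68 × 10^-4 M
pOH = 3.33, so pH = 14.00 − pOH = 10.67

pH = 10.67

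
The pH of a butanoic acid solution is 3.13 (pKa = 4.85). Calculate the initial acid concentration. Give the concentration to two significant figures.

[H+] = 10^(-3.13) = 7.41 × 10^-4 M = x
Ka = 10^(−4.85) = 1.41 × 10^-5
Ka = x²/(C₀ − x) ⇒ C₀ = x + x²/Ka
C₀ = 7.41 × 10^-4 + (7.41 × 10^-4)²/(1.41 × 10^-5) = 3.97 × 10^-2 M

C₀ = 4.0 × 10^-2 M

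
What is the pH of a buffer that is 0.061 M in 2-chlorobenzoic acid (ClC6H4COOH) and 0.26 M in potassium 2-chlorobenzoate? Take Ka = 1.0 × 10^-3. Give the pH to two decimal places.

pKa = −log(1.0 × 10^-3) = 3.000
Using pH = pKa + log([base]/[acid]) with [base]/[acid] = 0.26/0.061:
pH = 3.000 + (+0.630) = 3.63

pH = 3.63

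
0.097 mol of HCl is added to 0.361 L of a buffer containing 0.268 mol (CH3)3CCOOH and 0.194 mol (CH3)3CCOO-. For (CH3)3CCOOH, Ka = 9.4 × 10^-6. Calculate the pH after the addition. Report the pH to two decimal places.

pH = 4.45

After neutralization: n((CH3)3CCOOH) = 0.365 mol, n((CH3)3CCOO-) = 0.097 mol.
pKa = −log(9.4 × 10^-6) = 5.027
pH = pKa + log([A⁻]/[HA]) = 5.027 + log(0.097/0.365) = 5.027 -0.576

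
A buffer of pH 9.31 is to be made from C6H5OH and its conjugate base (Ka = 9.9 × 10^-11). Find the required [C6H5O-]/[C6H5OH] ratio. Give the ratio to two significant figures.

pKa = -log(9.9 × 10^-11) = 10.004
pH = pKa + log(r) ⇒ log(r) = 9.31 − 10.004 = -0.694
r = [C6H5O-]/[C6H5OH] = 10^(-0.694) = 0.202

ratio = 0.20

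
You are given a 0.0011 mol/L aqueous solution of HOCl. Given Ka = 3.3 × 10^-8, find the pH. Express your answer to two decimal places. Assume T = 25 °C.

HOCl ⇌ OCl- + H+
From the ICE table, Ka = [H+]²/(0.0011 − [H+]) = 3.3 × 10^-8.
Neglecting [H+] in the denominator: [H+] = √(3.3 × 10^-8 × 0.0011) = 6.02 × 10^-6 M
([H+]/C₀ = 0.55% < 5%, so the approximation holds.)
pH = −log[H+] = −log(6.02 × 10^-6) = 5.22

pH = 5.22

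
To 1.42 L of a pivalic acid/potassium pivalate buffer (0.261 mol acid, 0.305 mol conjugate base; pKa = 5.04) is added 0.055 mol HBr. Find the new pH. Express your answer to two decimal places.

Added H+ converts (CH3)3CCOO- to (CH3)3CCOOH: (CH3)3CCOOH → 0.316 mol, (CH3)3CCOO- → 0.25 mol.
pH = pKa + log([A⁻]/[HA]) = 5.04 + log(0.25/0.316) = 5.04 -0.102

pH = 4.94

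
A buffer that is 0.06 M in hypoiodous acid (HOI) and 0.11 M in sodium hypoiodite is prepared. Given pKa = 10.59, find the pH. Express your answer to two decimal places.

pH = 10.85

Using pH = pKa + log([base]/[acid]) with [base]/[acid] = 0.11/0.06:
pH = 10.59 + (+0.263) = 10.85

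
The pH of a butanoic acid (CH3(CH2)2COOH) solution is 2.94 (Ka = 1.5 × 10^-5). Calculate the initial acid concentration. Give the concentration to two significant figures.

C₀ = 8.9 × 10^-2 M

[H+] = 10^(-2.94) = 1.15 × 10^-3 M = x
Ka = x²/(C₀ − x) ⇒ C₀ = x + x²/Ka
C₀ = 1.15 × 10^-3 + (1.15 × 10^-3)²/(1.5 × 10^-5) = 8.93 × 10^-2 M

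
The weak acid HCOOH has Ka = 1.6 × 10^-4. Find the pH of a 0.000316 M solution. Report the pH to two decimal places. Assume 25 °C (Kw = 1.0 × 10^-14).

pH = 3.80

HCOOH ⇌ HCOO- + H+
Ka = [H+]²/(0.000316 − [H+]) = 1.6 × 10^-4
Here C₀/Ka ≈ 1.97, so the small-[H+] approximation fails. Use the quadratic:
[H+] = (−Ka + √(Ka² + 4·Ka·C₀))/2 = 1.59 × 10^-4 M
pH = −log(1.59 × 10^-4) = 3.80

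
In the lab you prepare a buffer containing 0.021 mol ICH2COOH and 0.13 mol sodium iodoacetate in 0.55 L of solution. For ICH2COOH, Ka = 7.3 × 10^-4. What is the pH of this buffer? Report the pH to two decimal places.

pKa = −log(7.3 × 10^-4) = 3.137
Using pH = pKa + log([base]/[acid]) with [base]/[acid] = 0.13/0.021:
pH = 3.137 + (+0.792) = 3.93

pH = 3.93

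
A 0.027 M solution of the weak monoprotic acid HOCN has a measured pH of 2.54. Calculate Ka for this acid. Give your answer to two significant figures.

Ka = 3.4 × 10^-4

[H+] = 10^(-2.54) = 2.88 × 10^-3 M
At equilibrium [HA] = 0.027 − 2.88 × 10^-3 = 2.41 × 10^-2 M
Ka = [H+][A-]/[HA] = (2.88 × 10^-3)² / 2.41 × 10^-2 = 3.4 × 10^-4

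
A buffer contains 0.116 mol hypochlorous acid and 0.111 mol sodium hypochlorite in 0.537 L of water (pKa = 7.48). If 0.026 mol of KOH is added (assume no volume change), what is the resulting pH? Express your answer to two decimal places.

OH- converts HOCl to OCl-: HOCl → 0.09 mol, OCl- → 0.137 mol.
pH = pKa + log([A⁻]/[HA]) = 7.48 + log(0.137/0.09) = 7.48 +0.182

pH = 7.66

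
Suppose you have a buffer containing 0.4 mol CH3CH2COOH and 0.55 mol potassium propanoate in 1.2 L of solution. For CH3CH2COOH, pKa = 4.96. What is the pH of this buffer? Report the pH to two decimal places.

pH = 5.10

Henderson–Hasselbalch: pH = pKa + log([CH3CH2COO-]/[CH3CH2COOH]) = 4.96 + log(0.55/0.4)
pH = 4.96 + (+0.138) = 5.10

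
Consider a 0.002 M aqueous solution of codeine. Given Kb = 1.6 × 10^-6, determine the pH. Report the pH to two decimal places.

pH = 9.75

C18H21NO3 + H2O ⇌ C18H22NO3+ + OH-
Kb = [OH-]²/(0.002 − [OH-]) = 1.6 × 10^-6
Since Kb ≪ C₀, [OH-] ≈ √(Kb·C₀) = 5.66 × 10^-5 M.
Check: 2.8% ionized — well under 5%, approximation valid.
pOH = −log(5.66 × 10^-5) = 4.25; pH = 14.00 − 4.25 = 9.75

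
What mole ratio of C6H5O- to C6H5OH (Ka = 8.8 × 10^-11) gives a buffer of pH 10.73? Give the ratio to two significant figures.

pKa = -log(8.8 × 10^-11) = 10.056
pH = pKa + log(r) ⇒ log(r) = 10.73 − 10.056 = +0.674
r = [C6H5O-]/[C6H5OH] = 10^(+0.674) = 4.72

ratio = 4.7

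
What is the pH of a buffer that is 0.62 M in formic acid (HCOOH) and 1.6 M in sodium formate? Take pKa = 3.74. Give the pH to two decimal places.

pH = 4.15

Using pH = pKa + log([base]/[acid]) with [base]/[acid] = 1.6/0.62:
pH = 3.74 + (+0.412) = 4.15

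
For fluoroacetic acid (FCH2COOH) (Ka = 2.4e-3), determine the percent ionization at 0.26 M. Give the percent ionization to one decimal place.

9.2%

FCH2COOH ⇌ FCH2COO- + H+; let x = [H+] at equilibrium.
Ka = x²/(C₀ − x); solving the quadratic gives x = 2.38 × 10^-2 M.
Fraction ionized = 2.38 × 10^-2 / 0.26 = 0.0915 → 9.2%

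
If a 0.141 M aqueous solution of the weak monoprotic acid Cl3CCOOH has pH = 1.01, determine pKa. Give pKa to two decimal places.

pKa = 0.66

[H+] = 10^(-1.01) = 9.77 × 10^-2 M
At equilibrium [HA] = 0.141 − 9.77 × 10^-2 = 4.33 × 10^-2 M
Ka = [H+][A-]/[HA] = (9.77 × 10^-2)² / 4.33 × 10^-2 = 2.20 × 10^-1
pKa = -log(2.20 × 10^-1) = 0.66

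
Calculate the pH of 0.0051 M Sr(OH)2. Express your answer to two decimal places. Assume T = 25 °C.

Sr(OH)2 is a strong base (each formula unit releases 2 OH-); [OH-] = 0.0102 M.
pOH = -log(0.0102) = 1.99
pH = 14.00 - 1.99 = 12.01

pH = 12.01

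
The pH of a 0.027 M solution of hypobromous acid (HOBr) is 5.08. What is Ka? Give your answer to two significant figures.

Ka = 2.6 × 10^-9

[H+] = 10^(-5.08) = 8.32 × 10^-6 M
At equilibrium [HA] = 0.027 − 8.32 × 10^-6 = 2.70 × 10^-2 M
Ka = [H+][A-]/[HA] = (8.32 × 10^-6)² / 2.70 × 10^-2 = 2.6 × 10^-9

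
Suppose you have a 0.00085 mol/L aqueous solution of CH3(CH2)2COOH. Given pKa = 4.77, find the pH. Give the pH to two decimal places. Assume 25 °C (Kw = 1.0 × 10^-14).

pH = 3.95

CH3(CH2)2COOH ⇌ CH3(CH2)2COO- + H+
Ka = 10^(−4.77) = 1.70 × 10^-5
From the ICE table, Ka = x²/(0.00085 − x) = 1.70 × 10^-5.
Here C₀/Ka ≈ 50, so the small-x approximation fails. Use the quadratic:
x = (−Ka + √(Ka² + 4·Ka·C₀))/2 = 1.12 × 10^-4 M
pH = −log(1.12 × 10^-4) = 3.95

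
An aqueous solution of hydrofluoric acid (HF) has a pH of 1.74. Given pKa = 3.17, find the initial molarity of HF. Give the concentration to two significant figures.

C₀ = 5.1 × 10^-1 M

[H+] = 10^(-1.74) = 1.82 × 10^-2 M = x
Ka = 10^(−3.17) = 6.76 × 10^-4
Ka = x²/(C₀ − x) ⇒ C₀ = x + x²/Ka
C₀ = 1.82 × 10^-2 + (1.82 × 10^-2)²/(6.76 × 10^-4) = 5.08 × 10^-1 M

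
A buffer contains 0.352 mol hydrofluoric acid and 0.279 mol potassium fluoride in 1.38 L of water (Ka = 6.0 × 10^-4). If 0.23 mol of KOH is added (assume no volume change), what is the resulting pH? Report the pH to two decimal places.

After neutralization: n(HF) = 0.122 mol, n(F-) = 0.509 mol.
pKa = −log(6.0 × 10^-4) = 3.222
pH = pKa + log(n_F-/n_HF) = 3.222 + log(0.509/0.122) = 3.222 + (+0.620)

pH = 3.84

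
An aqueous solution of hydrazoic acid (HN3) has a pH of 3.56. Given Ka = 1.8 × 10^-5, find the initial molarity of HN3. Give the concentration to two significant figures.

C₀ = 4.5 × 10^-3 M

[H+] = 10^(-3.56) = 2.75 × 10^-4 M = x
Ka = x²/(C₀ − x) ⇒ C₀ = x + x²/Ka
C₀ = 2.75 × 10^-4 + (2.75 × 10^-4)²/(1.8 × 10^-5) = 4.48 × 10^-3 M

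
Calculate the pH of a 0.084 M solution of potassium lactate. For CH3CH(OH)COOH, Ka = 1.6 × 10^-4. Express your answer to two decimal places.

CH3CH(OH)COO- is the conjugate base of the weak acid CH3CH(OH)COOH.
Kb = Kw/Ka = 1.0×10^-14 / 1.6 × 10^-4 = 6.25 × 10^-11
Kb = [OH-]²/(0.084 − [OH-]) = 6.25 × 10^-11
Since Kb ≪ C₀, [OH-] ≈ √(Kb·C₀) = 2.29 × 10^-6 M.
([OH-]/C₀ = 0.0027% < 5%, so the approximation holds.)
pOH = 5.64, so pH = 14.00 − pOH = 8.36

pH = 8.36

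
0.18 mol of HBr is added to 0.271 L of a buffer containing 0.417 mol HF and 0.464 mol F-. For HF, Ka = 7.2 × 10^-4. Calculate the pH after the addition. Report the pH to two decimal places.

Added H+ converts F- to HF: HF → 0.597 mol, F- → 0.284 mol.
pKa = −log(7.2 × 10^-4) = 3.143
Henderson–Hasselbalch with mole ratio 0.284/0.597: pH = 3.143 + (-0.323)

pH = 2.82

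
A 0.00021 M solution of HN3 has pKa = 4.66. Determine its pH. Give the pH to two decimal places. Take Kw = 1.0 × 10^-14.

HN3 ⇌ N3- + H+
Ka = 10^(−4.66) = 2.19 × 10^-5
Ka = [H+]²/(0.00021 − [H+]) = 2.19 × 10^-5
[H+] is not negligible relative to C₀; solve [H+]² + 2.19e-05·[H+] − 4.6e-09 = 0.
[H+] = (−Ka + √(Ka² + 4·Ka·C₀))/2 = 5.77 × 10^-5 M
pH = −log(5.77 × 10^-5) = 4.24

pH = 4.24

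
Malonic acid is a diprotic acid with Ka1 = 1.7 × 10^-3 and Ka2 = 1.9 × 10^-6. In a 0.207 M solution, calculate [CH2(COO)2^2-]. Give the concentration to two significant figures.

1.9 × 10^-6 M

First ionization gives [H+] ≈ [CH2(COOH)COO-] = 1.79 × 10^-2 M.
Second step: Ka2 = [H+][CH2(COO)2^2-]/[CH2(COOH)COO-] ≈ [CH2(COO)2^2-] (since [H+] ≈ [CH2(COOH)COO-]).
So [CH2(COO)2^2-] ≈ Ka2.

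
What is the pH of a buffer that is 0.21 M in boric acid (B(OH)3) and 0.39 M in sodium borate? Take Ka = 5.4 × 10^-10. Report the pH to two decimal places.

pH = 9.54

pKa = −log(5.4 × 10^-10) = 9.268
pH = pKa + log([A⁻]/[HA]) = 9.268 + log(0.39/0.21)
pH = 9.268 + (+0.269) = 9.54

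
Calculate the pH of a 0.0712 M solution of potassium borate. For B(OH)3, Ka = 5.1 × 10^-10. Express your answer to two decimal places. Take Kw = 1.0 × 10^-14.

B(OH)4- is the conjugate base of the weak acid B(OH)3.
Kb = Kw/Ka = 1.0×10^-14 / 5.1 × 10^-10 = 1.96 × 10^-5
Let x = [OH-] at equilibrium. Kb = x²/(0.0712 − x).
Neglecting x in the denominator: x = √(1.96 × 10^-5 × 0.0712) = 1.18 × 10^-3 M
Check: 1.7% ionized — well under 5%, approximation valid.
pOH = −log(1.18 × 10^-3) = 2.93; pH = 14.00 − 2.93 = 11.07

pH = 11.07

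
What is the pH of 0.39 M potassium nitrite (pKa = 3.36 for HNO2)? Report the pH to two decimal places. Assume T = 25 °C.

pH = 8.48

NO2- is the conjugate base of the weak acid HNO2.
Ka = 10^(−3.36) = 4.37 × 10^-4
Kb = Kw/Ka = 1.0×10^-14 / 4.37 × 10^-4 = 2.29 × 10^-11
From the ICE table, Kb = [OH-]²/(0.39 − [OH-]) = 2.29 × 10^-11.
Assume [OH-] ≪ 0.39: [OH-] ≈ √(2.29 × 10^-11 × 0.39) = 2.99 × 10^-6 M
([OH-]/C₀ = 0.00077% < 5%, so the approximation holds.)
pOH = −log(2.99 × 10^-6) = 5.52; pH = 14.00 − 5.52 = 8.48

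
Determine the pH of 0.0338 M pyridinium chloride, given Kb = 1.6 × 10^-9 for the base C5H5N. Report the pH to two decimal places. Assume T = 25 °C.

C5H5NH+ is the conjugate acid of the weak base C5H5N.
Ka = Kw/Kb = 1.0×10^-14 / 1.6 × 10^-9 = 6.25 × 10^-6
Ka = [H+]²/(0.0338 − [H+]) = 6.25 × 10^-6
Assume [H+] ≪ 0.0338: [H+] ≈ √(6.25 × 10^-6 × 0.0338) = 4.60 × 10^-4 M
Check: 1.4% ionized — well under 5%, approximation valid.
pH = −log(4.60 × 10^-4) = 3.34

pH = 3.34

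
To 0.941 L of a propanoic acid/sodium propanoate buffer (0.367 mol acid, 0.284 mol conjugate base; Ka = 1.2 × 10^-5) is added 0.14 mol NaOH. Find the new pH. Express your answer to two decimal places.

pH = 5.19

After neutralization: n(CH3CH2COOH) = 0.227 mol, n(CH3CH2COO-) = 0.424 mol.
pKa = −log(1.2 × 10^-5) = 4.921
pH = pKa + log(n_CH3CH2COO-/n_CH3CH2COOH) = 4.921 + log(0.424/0.227) = 4.921 + (+0.271)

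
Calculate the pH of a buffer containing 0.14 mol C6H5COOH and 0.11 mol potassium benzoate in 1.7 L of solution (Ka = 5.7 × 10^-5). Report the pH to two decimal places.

pH = 4.14

pKa = −log(5.7 × 10^-5) = 4.244
Henderson–Hasselbalch: pH = pKa + log([C6H5COO-]/[C6H5COOH]) = 4.244 + log(0.11/0.14)
pH = 4.244 + (-0.105) = 4.14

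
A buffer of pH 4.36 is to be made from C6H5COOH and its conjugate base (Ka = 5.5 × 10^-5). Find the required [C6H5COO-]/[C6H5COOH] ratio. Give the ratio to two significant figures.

ratio = 1.3

pKa = -log(5.5 × 10^-5) = 4.260
pH = pKa + log(r) ⇒ log(r) = 4.36 − 4.260 = +0.100
r = [C6H5COO-]/[C6H5COOH] = 10^(+0.100) = 1.26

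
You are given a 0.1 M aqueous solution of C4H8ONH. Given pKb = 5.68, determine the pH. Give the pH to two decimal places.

C4H8ONH + H2O ⇌ C4H8ONH2+ + OH-
Kb = 10^(−5.68) = 2.09 × 10^-6
From the ICE table, Kb = [OH-]²/(0.1 − [OH-]) = 2.09 × 10^-6.
Assume [OH-] ≪ 0.1: [OH-] ≈ √(2.09 × 10^-6 × 0.1) = 4.57 × 10^-4 M
pOH = −log(4.57 × 10^-4) = 3.34; pH = 14.00 − 3.34 = 10.66

pH = 10.66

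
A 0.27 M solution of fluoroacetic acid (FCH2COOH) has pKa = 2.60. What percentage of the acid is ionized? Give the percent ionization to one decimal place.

FCH2COOH ⇌ FCH2COO- + H+; let x = [H+] at equilibrium.
Ka = 10^(−2.60) = 2.51 × 10^-3
Solve x² + 0.00251x − 0.000678 = 0 → x = 2.48 × 10^-2 M
Fraction ionized = 2.48 × 10^-2 / 0.27 = 0.0919 → 9.2%

9.2%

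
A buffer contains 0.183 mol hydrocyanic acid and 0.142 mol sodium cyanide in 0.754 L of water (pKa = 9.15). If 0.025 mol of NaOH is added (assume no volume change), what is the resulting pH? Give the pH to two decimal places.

OH- converts HCN to CN-: HCN → 0.158 mol, CN- → 0.167 mol.
Henderson–Hasselbalch with mole ratio 0.167/0.158: pH = 9.15 + (+0.024)

pH = 9.17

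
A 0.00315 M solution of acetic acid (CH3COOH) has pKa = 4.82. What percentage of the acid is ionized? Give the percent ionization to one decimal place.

CH3COOH ⇌ CH3COO- + H+; let x = [H+] at equilibrium.
Ka = 10^(−4.82) = 1.51 × 10^-5
Ka = x²/(C₀ − x); solving the quadratic gives x = 2.11 × 10^-4 M.
Fraction ionized = 2.11 × 10^-4 / 0.00315 = 0.0670 → 6.7%

6.7%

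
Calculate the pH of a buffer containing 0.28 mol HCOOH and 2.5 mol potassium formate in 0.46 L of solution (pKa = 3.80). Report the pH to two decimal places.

Henderson–Hasselbalch: pH = pKa + log([HCOO-]/[HCOOH]) = 3.80 + log(2.5/0.28)
pH = 3.80 + (+0.951) = 4.75

pH = 4.75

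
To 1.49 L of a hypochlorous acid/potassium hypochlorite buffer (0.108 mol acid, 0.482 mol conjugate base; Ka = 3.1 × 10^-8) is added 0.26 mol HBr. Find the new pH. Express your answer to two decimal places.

pH = 7.29

After neutralization: n(HOCl) = 0.368 mol, n(OCl-) = 0.222 mol.
pKa = −log(3.1 × 10^-8) = 7.509
pH = pKa + log(n_OCl-/n_HOCl) = 7.509 + log(0.222/0.368) = 7.509 + (-0.219)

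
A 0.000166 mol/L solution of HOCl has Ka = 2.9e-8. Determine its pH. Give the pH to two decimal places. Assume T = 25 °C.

pH = 5.66

HOCl ⇌ OCl- + H+
Ka = [H+]²/(0.000166 − [H+]) = 2.9 × 10^-8
Neglecting [H+] in the denominator: [H+] = √(2.9 × 10^-8 × 0.000166) = 2.19 × 10^-6 M
([H+]/C₀ = 1.3% < 5%, so the approximation holds.)
pH = −log(2.19 × 10^-6) = 5.66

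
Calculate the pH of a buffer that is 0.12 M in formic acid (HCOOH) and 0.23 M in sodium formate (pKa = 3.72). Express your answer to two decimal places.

pH = 4.00

Henderson–Hasselbalch: pH = pKa + log([HCOO-]/[HCOOH]) = 3.72 + log(0.23/0.12)
pH = 3.72 + (+0.283) = 4.00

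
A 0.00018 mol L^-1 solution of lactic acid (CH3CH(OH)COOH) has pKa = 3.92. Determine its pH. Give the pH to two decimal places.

pH = 4.01

CH3CH(OH)COOH ⇌ CH3CH(OH)COO- + H+
Ka = 10^(−3.92) = 1.20 × 10^-4
From the ICE table, Ka = x²/(0.00018 − x) = 1.20 × 10^-4.
The 5% rule fails; solving x² + Ka·x − Ka·C₀ = 0 exactly:
x = [−0.00012 + √(0.00012² + 8.64e-08)]/2 = 9.87 × 10^-5 M
pH = −log(9.87 × 10^-5) = 4.01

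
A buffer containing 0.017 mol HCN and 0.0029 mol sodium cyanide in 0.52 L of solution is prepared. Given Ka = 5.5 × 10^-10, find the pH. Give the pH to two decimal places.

pH = 8.49

pKa = −log(5.5 × 10^-10) = 9.260
Using pH = pKa + log([base]/[acid]) with [base]/[acid] = 0.0029/0.017:
pH = 9.260 + (-0.768) = 8.49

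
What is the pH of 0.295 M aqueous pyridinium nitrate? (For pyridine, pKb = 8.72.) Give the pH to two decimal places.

C5H5NH+ is the conjugate acid of the weak base C5H5N.
Kb = 10^(−8.72) = 1.91 × 10^-9
Ka = Kw/Kb = 1.0×10^-14 / 1.91 × 10^-9 = 5.24 × 10^-6
Ka = [H+]²/(0.295 − [H+]) = 5.24 × 10^-6
Neglecting [H+] in the denominator: [H+] = √(5.24 × 10^-6 × 0.295) = 1.24 × 10^-3 M
Check: 0.42% ionized — well under 5%, approximation valid.
pH = −log(1.24 × 10^-3) = 2.91

pH = 2.91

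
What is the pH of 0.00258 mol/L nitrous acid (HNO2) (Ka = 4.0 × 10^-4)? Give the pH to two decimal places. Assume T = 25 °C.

HNO2 ⇌ NO2- + H+
Ka = [H+]²/(0.00258 − [H+]) = 4.0 × 10^-4
[H+] is not negligible relative to C₀; solve [H+]² + 0.0004·[H+] − 1.03e-06 = 0.
[H+] = (−Ka + √(Ka² + 4·Ka·C₀))/2 = 8.35 × 10^-4 M
pH = −log(8.35 × 10^-4) = 3.08

pH = 3.08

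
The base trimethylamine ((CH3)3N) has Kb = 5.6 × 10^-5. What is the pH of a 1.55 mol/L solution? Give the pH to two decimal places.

pH = 11.97

(CH3)3N + H2O ⇌ (CH3)3NH+ + OH-
Let x = [OH-] at equilibrium. Kb = x²/(1.55 − x).
Since Kb ≪ C₀, x ≈ √(Kb·C₀) = 9.32 × 10^-3 M.
pOH = −log(9.32 × 10^-3) = 2.03; pH = 14.00 − 2.03 = 11.97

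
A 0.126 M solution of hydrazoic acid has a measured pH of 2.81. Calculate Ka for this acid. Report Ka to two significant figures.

Ka = 1.9 × 10^-5

[H+] = 10^(-2.81) = 1.55 × 10^-3 M
At equilibrium [HA] = 0.126 − 1.55 × 10^-3 = 1.24 × 10^-1 M
Ka = [H+][A-]/[HA] = (1.55 × 10^-3)² / 1.24 × 10^-1 = 1.9 × 10^-5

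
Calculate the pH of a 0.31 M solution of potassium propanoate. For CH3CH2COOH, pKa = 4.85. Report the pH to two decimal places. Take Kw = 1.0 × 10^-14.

pH = 9.17

CH3CH2COO- is the conjugate base of the weak acid CH3CH2COOH.
Ka = 10^(−4.85) = 1.41 × 10^-5
Kb = Kw/Ka = 1.0×10^-14 / 1.41 × 10^-5 = 7.09 × 10^-10
Kb = x²/(0.31 − x) = 7.09 × 10^-10
Neglecting x in the denominator: x = √(7.09 × 10^-10 × 0.31) = 1.48 × 10^-5 M
(x/C₀ = 0.0048% < 5%, so the approximation holds.)
pOH = −log(1.48 × 10^-5) = 4.83; pH = 14.00 − 4.83 = 9.17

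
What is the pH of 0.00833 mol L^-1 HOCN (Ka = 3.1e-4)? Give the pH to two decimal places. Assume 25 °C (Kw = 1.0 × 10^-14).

pH = 2.84

HOCN ⇌ OCN- + H+
Ka = [H+]²/(0.00833 − [H+]) = 3.1 × 10^-4
The 5% rule fails; solving [H+]² + Ka·[H+] − Ka·C₀ = 0 exactly:
[H+] = [−0.00031 + √(0.00031² + 1.03e-05)]/2 = 1.46 × 10^-3 M
pH = −log(1.46 × 10^-3) = 2.84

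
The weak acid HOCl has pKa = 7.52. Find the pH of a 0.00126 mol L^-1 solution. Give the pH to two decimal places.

pH = 5.21

HOCl ⇌ OCl- + H+
Ka = 10^(−7.52) = 3.02 × 10^-8
From the ICE table, Ka = [H+]²/(0.00126 − [H+]) = 3.02 × 10^-8.
Assume [H+] ≪ 0.00126: [H+] ≈ √(3.02 × 10^-8 × 0.00126) = 6.17 × 10^-6 M
pH = −log(6.17 × 10^-6) = 5.21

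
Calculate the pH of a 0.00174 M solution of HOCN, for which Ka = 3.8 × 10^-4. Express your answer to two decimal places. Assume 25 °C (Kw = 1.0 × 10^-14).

HOCN ⇌ OCN- + H+
Let x = [H+] at equilibrium. Ka = x²/(0.00174 − x).
The 5% rule fails; solving x² + Ka·x − Ka·C₀ = 0 exactly:
x = (−Ka + √(Ka² + 4·Ka·C₀))/2 = 6.45 × 10^-4 M
pH = −log(6.45 × 10^-4) = 3.19

pH = 3.19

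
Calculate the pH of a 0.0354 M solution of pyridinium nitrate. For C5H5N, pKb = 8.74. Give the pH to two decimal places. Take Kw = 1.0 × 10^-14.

C5H5NH+ is the conjugate acid of the weak base C5H5N.
Kb = 10^(−8.74) = 1.82 × 10^-9
Ka = Kw/Kb = 1.0×10^-14 / 1.82 × 10^-9 = 5.49 × 10^-6
Ka = [H+]²/(0.0354 − [H+]) = 5.49 × 10^-6
Neglecting [H+] in the denominator: [H+] = √(5.49 × 10^-6 × 0.0354) = 4.41 × 10^-4 M
([H+]/C₀ = 1.2% < 5%, so the approximation holds.)
pH = −log[H+] = −log(4.41 × 10^-4) = 3.36

pH = 3.36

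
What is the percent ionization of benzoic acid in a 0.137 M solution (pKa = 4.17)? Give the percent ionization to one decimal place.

2.2%

C6H5COOH ⇌ C6H5COO- + H+; let x = [H+] at equilibrium.
Ka = 10^(−4.17) = 6.76 × 10^-5
x ≈ √(Ka·C₀) = √(6.76 × 10^-5 × 0.137) = 3.04 × 10^-3 M
Fraction ionized = 3.04 × 10^-3 / 0.137 = 0.0222 → 2.2%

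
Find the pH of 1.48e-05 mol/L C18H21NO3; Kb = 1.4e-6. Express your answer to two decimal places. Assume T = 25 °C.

C18H21NO3 + H2O ⇌ C18H22NO3+ + OH-
Kb = x²/(1.48e-05 − x) = 1.4 × 10^-6
x is not negligible relative to C₀; solve x² + 1.4e-06·x − 2.07e-11 = 0.
x = (−Kb + √(Kb² + 4·Kb·C₀))/2 = 3.91 × 10^-6 M
pOH = 5.41, so pH = 14.00 − pOH = 8.59

pH = 8.59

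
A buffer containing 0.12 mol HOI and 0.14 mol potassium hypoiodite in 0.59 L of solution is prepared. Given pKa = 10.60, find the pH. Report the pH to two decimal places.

pH = pKa + log([A⁻]/[HA]) = 10.60 + log(0.14/0.12)
pH = 10.60 + (+0.067) = 10.67

pH = 10.67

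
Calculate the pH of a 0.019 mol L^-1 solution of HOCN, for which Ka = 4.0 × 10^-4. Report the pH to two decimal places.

pH = 2.59

HOCN ⇌ OCN- + H+
Ka = x²/(0.019 − x) = 4.0 × 10^-4
The 5% rule fails; solving x² + Ka·x − Ka·C₀ = 0 exactly:
x = (−Ka + √(Ka² + 4·Ka·C₀))/2 = 2.56 × 10^-3 M
pH = −log(2.56 × 10^-3) = 2.59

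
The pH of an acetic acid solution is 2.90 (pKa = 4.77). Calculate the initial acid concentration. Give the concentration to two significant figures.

[H+] = 10^(-2.90) = 1.26 × 10^-3 M = x
Ka = 10^(−4.77) = 1.70 × 10^-5
Ka = x²/(C₀ − x) ⇒ C₀ = x + x²/Ka
C₀ = 1.26 × 10^-3 + (1.26 × 10^-3)²/(1.70 × 10^-5) = 9.46 × 10^-2 M

C₀ = 9.5 × 10^-2 M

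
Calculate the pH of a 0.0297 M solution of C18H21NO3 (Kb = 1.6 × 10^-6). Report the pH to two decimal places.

pH = 10.34

C18H21NO3 + H2O ⇌ C18H22NO3+ + OH-
Let x = [OH-] at equilibrium. Kb = x²/(0.0297 − x).
Neglecting x in the denominator: x = √(1.6 × 10^-6 × 0.0297) = 2.18 × 10^-4 M
Check: 0.73% ionized — well under 5%, approximation valid.
pOH = 3.66, so pH = 14.00 − pOH = 10.34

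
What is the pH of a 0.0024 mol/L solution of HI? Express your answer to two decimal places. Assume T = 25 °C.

HI is a strong acid and dissociates completely, so [H+] = 0.0024 M.
pH = -log(0.0024) = 2.62

pH = 2.62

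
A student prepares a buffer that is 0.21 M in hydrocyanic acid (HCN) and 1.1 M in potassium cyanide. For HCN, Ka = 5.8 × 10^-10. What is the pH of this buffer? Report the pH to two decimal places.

pKa = −log(5.8 × 10^-10) = 9.237
Henderson–Hasselbalch: pH = pKa + log([CN-]/[HCN]) = 9.237 + log(1.1/0.21)
pH = 9.237 + (+0.719) = 9.96

pH = 9.96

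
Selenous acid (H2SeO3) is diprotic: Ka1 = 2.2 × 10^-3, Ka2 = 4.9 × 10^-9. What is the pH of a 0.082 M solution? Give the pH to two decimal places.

pH = 1.91

Ka1 ≫ Ka2, so treat the first dissociation as the only significant source of H+.
Ka1 = x²/(0.082 − x) = 2.2 × 10^-3
Solving the quadratic: x = (−Ka1 + √(Ka1² + 4·Ka1·C₀))/2 = 1.24 × 10^-2 M
pH = −log(1.24 × 10^-2) = 1.91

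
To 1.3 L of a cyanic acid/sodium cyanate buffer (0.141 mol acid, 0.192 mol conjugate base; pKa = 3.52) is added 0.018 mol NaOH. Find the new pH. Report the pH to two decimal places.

pH = 3.75

OH- converts HOCN to OCN-: HOCN → 0.123 mol, OCN- → 0.21 mol.
Henderson–Hasselbalch with mole ratio 0.21/0.123: pH = 3.52 + (+0.232)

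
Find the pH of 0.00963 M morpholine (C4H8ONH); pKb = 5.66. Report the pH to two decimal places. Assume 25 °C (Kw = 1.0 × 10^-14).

pH = 10.16

C4H8ONH + H2O ⇌ C4H8ONH2+ + OH-
Kb = 10^(−5.66) = 2.19 × 10^-6
Kb = [OH-]²/(0.00963 − [OH-]) = 2.19 × 10^-6
Since Kb ≪ C₀, [OH-] ≈ √(Kb·C₀) = 1.45 × 10^-4 M.
pOH = 3.84, so pH = 14.00 − pOH = 10.16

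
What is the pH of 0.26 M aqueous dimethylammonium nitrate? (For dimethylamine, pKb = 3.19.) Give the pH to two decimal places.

(CH3)2NH2+ is the conjugate acid of the weak base (CH3)2NH.
Kb = 10^(−3.19) = 6.46 × 10^-4
Ka = Kw/Kb = 1.0×10^-14 / 6.46 × 10^-4 = 1.55 × 10^-11
From the ICE table, Ka = [H+]²/(0.26 − [H+]) = 1.55 × 10^-11.
Neglecting [H+] in the denominator: [H+] = √(1.55 × 10^-11 × 0.26) = 2.01 × 10^-6 M
Check: 0.00077% ionized — well under 5%, approximation valid.
pH = −log(2.01 × 10^-6) = 5.70

pH = 5.70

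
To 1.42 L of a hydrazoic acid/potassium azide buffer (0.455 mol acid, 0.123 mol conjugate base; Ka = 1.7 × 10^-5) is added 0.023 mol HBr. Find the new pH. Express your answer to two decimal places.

pH = 4.09

After neutralization: n(HN3) = 0.478 mol, n(N3-) = 0.1 mol.
pKa = −log(1.7 × 10^-5) = 4.770
pH = pKa + log(n_N3-/n_HN3) = 4.770 + log(0.1/0.478) = 4.770 + (-0.679)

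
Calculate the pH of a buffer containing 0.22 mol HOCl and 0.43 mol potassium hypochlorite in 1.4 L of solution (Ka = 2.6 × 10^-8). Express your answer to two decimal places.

pKa = −log(2.6 × 10^-8) = 7.585
Henderson–Hasselbalch: pH = pKa + log([OCl-]/[HOCl]) = 7.585 + log(0.43/0.22)
pH = 7.585 + (+0.291) = 7.88

pH = 7.88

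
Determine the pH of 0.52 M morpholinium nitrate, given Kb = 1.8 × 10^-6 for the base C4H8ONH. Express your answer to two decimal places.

pH = 4.27

C4H8ONH2+ is the conjugate acid of the weak base C4H8ONH.
Ka = Kw/Kb = 1.0×10^-14 / 1.8 × 10^-6 = 5.56 × 10^-9
Ka = [H+]²/(0.52 − [H+]) = 5.56 × 10^-9
Neglecting [H+] in the denominator: [H+] = √(5.56 × 10^-9 × 0.52) = 5.38 × 10^-5 M
pH = −log[H+] = −log(5.38 × 10^-5) = 4.27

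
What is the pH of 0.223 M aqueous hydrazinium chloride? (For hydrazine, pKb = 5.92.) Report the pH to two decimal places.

N2H5+ is the conjugate acid of the weak base N2H4.
Kb = 10^(−5.92) = 1.20 × 10^-6
Ka = Kw/Kb = 1.0×10^-14 / 1.20 × 10^-6 = 8.33 × 10^-9
Let x = [H+] at equilibrium. Ka = x²/(0.223 − x).
Neglecting x in the denominator: x = √(8.33 × 10^-9 × 0.223) = 4.31 × 10^-5 M
pH = −log(4.31 × 10^-5) = 4.37

pH = 4.37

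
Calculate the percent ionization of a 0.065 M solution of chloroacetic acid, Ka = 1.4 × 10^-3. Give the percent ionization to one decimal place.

13.6%

ClCH2COOH ⇌ ClCH2COO- + H+; let x = [H+] at equilibrium.
Solve x² + 0.0014x − 9.1e-05 = 0 → x = 8.87 × 10^-3 M
Fraction ionized = 8.87 × 10^-3 / 0.065 = 0.1365 → 13.6%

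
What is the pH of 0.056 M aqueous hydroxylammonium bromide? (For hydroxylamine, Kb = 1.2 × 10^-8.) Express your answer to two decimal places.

NH3OH+ is the conjugate acid of the weak base NH2OH.
Ka = Kw/Kb = 1.0×10^-14 / 1.2 × 10^-8 = 8.33 × 10^-7
Ka = [H+]²/(0.056 − [H+]) = 8.33 × 10^-7
Neglecting [H+] in the denominator: [H+] = √(8.33 × 10^-7 × 0.056) = 2.16 × 10^-4 M
pH = −log[H+] = −log(2.16 × 10^-4) = 3.67

pH = 3.67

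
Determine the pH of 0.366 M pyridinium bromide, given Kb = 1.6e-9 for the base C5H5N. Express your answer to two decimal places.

C5H5NH+ is the conjugate acid of the weak base C5H5N.
Ka = Kw/Kb = 1.0×10^-14 / 1.6 × 10^-9 = 6.25 × 10^-6
Ka = x²/(0.366 − x) = 6.25 × 10^-6
Since Ka ≪ C₀, x ≈ √(Ka·C₀) = 1.51 × 10^-3 M.
(x/C₀ = 0.41% < 5%, so the approximation holds.)
pH = −log[H+] = −log(1.51 × 10^-3) = 2.82

pH = 2.82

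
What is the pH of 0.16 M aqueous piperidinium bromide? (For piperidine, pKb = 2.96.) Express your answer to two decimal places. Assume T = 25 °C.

pH = 5.92

C5H10NH2+ is the conjugate acid of the weak base C5H10NH.
Kb = 10^(−2.96) = 1.10 × 10^-3
Ka = Kw/Kb = 1.0×10^-14 / 1.10 × 10^-3 = 9.09 × 10^-12
From the ICE table, Ka = x²/(0.16 − x) = 9.09 × 10^-12.
Neglecting x in the denominator: x = √(9.09 × 10^-12 × 0.16) = 1.21 × 10^-6 M
Check: 0.00075% ionized — well under 5%, approximation valid.
pH = −log(1.21 × 10^-6) = 5.92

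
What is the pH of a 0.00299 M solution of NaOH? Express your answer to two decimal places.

pH = 11.48

NaOH is a strong base; [OH-] = 0.00299 M.
pOH = -log(0.00299) = 2.52
pH = 14.00 - 2.52 = 11.48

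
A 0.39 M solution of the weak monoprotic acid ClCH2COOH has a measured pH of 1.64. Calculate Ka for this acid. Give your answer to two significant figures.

Ka = 1.4 × 10^-3

[H+] = 10^(-1.64) = 2.29 × 10^-2 M
At equilibrium [HA] = 0.39 − 2.29 × 10^-2 = 3.67 × 10^-1 M
Ka = [H+][A-]/[HA] = (2.29 × 10^-2)² / 3.67 × 10^-1 = 1.4 × 10^-3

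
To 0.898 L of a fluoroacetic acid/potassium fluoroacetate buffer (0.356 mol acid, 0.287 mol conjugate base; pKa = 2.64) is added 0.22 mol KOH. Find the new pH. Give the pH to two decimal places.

pH = 3.21

OH- converts FCH2COOH to FCH2COO-: FCH2COOH → 0.136 mol, FCH2COO- → 0.507 mol.
pH = pKa + log(n_FCH2COO-/n_FCH2COOH) = 2.64 + log(0.507/0.136) = 2.64 + (+0.571)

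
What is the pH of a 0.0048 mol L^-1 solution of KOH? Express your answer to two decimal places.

pH = 11.68

KOH is a strong base; [OH-] = 0.0048 M.
pOH = -log(0.0048) = 2.32
pH = 14.00 - 2.32 = 11.68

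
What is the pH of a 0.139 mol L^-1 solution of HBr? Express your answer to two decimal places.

pH = 0.86

HBr is a strong acid and dissociates completely, so [H+] = 0.139 M.
pH = -log(0.139) = 0.86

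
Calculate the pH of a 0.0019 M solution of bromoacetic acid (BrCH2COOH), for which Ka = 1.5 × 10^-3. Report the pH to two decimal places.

BrCH2COOH ⇌ BrCH2COO- + H+
Let x = [H+] at equilibrium. Ka = x²/(0.0019 − x).
x is not negligible relative to C₀; solve x² + 0.0015·x − 2.85e-06 = 0.
x = [−0.0015 + √(0.0015² + 1.14e-05)]/2 = 1.10 × 10^-3 M
pH = −log[H+] = −log(1.10 × 10^-3) = 2.96

pH = 2.96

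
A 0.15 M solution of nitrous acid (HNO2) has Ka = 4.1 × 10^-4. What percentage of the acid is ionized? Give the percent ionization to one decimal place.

5.1%

HNO2 ⇌ NO2- + H+; let x = [H+] at equilibrium.
Solve x² + 0.00041x − 6.15e-05 = 0 → x = 7.64 × 10^-3 M
% ionization = x/C₀ × 100% = 7.64 × 10^-3/0.15 × 100% = 5.1%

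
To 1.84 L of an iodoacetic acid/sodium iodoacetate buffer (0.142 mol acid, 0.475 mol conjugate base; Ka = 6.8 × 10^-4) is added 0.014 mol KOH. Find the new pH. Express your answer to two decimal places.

After neutralization: n(ICH2COOH) = 0.128 mol, n(ICH2COO-) = 0.489 mol.
pKa = −log(6.8 × 10^-4) = 3.167
pH = pKa + log([A⁻]/[HA]) = 3.167 + log(0.489/0.128) = 3.167 +0.582

pH = 3.75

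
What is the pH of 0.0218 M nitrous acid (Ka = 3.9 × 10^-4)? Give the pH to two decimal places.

pH = 2.56

HNO2 ⇌ NO2- + H+
From the ICE table, Ka = [H+]²/(0.0218 − [H+]) = 3.9 × 10^-4.
[H+] is not negligible relative to C₀; solve [H+]² + 0.00039·[H+] − 8.5e-06 = 0.
[H+] = [−0.00039 + √(0.00039² + 3.4e-05)]/2 = 2.73 × 10^-3 M
pH = −log[H+] = −log(2.73 × 10^-3) = 2.56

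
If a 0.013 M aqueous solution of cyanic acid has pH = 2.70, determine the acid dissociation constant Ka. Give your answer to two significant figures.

Ka = 3.6 × 10^-4

[H+] = 10^(-2.70) = 2.00 × 10^-3 M
At equilibrium [HA] = 0.013 − 2.00 × 10^-3 = 1.10 × 10^-2 M
Ka = [H+][A-]/[HA] = (2.00 × 10^-3)² / 1.10 × 10^-2 = 3.6 × 10^-4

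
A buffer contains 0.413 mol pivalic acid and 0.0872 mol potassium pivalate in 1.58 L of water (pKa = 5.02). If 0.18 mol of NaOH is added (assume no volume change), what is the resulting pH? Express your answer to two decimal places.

After neutralization: n((CH3)3CCOOH) = 0.233 mol, n((CH3)3CCOO-) = 0.267 mol.
pH = pKa + log(n_(CH3)3CCOO-/n_(CH3)3CCOOH) = 5.02 + log(0.267/0.233) = 5.02 + (+0.059)

pH = 5.08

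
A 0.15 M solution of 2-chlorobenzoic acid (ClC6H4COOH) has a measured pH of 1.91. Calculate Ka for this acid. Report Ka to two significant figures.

Ka = 1.1 × 10^-3

[H+] = 10^(-1.91) = 1.23 × 10^-2 M
At equilibrium [HA] = 0.15 − 1.23 × 10^-2 = 1.38 × 10^-1 M
Ka = [H+][A-]/[HA] = (1.23 × 10^-2)² / 1.38 × 10^-1 = 1.1 × 10^-3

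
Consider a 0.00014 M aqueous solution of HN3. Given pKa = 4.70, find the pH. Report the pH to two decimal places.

HN3 ⇌ N3- + H+
Ka = 10^(−4.70) = 2.00 × 10^-5
Ka = x²/(0.00014 − x) = 2.00 × 10^-5
x is not negligible relative to C₀; solve x² + 2e-05·x − 2.8e-09 = 0.
x = [−2e-05 + √(2e-05² + 1.12e-08)]/2 = 4.39 × 10^-5 M
pH = −log(4.39 × 10^-5) = 4.36

pH = 4.36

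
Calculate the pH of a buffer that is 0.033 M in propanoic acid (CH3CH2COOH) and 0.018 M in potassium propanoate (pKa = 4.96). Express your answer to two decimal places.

pH = pKa + log([A⁻]/[HA]) = 4.96 + log(0.018/0.033)
pH = 4.96 + (-0.263) = 4.70

pH = 4.70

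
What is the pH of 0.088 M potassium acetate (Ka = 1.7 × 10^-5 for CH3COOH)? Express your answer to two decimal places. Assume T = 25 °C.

pH = 8.86

CH3COO- is the conjugate base of the weak acid CH3COOH.
Kb = Kw/Ka = 1.0×10^-14 / 1.7 × 10^-5 = 5.88 × 10^-10
From the ICE table, Kb = x²/(0.088 − x) = 5.88 × 10^-10.
Neglecting x in the denominator: x = √(5.88 × 10^-10 × 0.088) = 7.19 × 10^-6 M
(x/C₀ = 0.0082% < 5%, so the approximation holds.)
pOH = −log(7.19 × 10^-6) = 5.14; pH = 14.00 − 5.14 = 8.86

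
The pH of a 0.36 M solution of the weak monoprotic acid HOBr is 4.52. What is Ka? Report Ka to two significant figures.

[H+] = 10^(-4.52) = 3.02 × 10^-5 M
At equilibrium [HA] = 0.36 − 3.02 × 10^-5 = 3.60 × 10^-1 M
Ka = [H+][A-]/[HA] = (3.02 × 10^-5)² / 3.60 × 10^-1 = 2.5 × 10^-9

Ka = 2.5 × 10^-9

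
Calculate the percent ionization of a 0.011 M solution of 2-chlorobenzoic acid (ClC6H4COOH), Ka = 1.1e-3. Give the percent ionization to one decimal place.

ClC6H4COOH ⇌ ClC6H4COO- + H+; let x = [H+] at equilibrium.
Ka = x²/(C₀ − x); solving the quadratic gives x = 2.97 × 10^-3 M.
% ionization = x/C₀ × 100% = 2.97 × 10^-3/0.011 × 100% = 27.0%

27.0%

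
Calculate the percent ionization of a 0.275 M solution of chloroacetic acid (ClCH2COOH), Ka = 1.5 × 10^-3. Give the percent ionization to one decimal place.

ClCH2COOH ⇌ ClCH2COO- + H+; let x = [H+] at equilibrium.
Solve x² + 0.0015x − 0.000413 = 0 → x = 1.96 × 10^-2 M
% ionization = x/C₀ × 100% = 1.96 × 10^-2/0.275 × 100% = 7.1%

7.1%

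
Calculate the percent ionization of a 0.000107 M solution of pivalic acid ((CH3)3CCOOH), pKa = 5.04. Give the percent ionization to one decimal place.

(CH3)3CCOOH ⇌ (CH3)3CCOO- + H+; let x = [H+] at equilibrium.
Ka = 10^(−5.04) = 9.12 × 10^-6
Ka = x²/(C₀ − x); solving the quadratic gives x = 2.70 × 10^-5 M.
Fraction ionized = 2.70 × 10^-5 / 0.000107 = 0.2523 → 25.2%

25.2%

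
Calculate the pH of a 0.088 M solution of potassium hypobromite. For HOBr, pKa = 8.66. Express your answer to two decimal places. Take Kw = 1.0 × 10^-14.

pH = 10.80

OBr- is the conjugate base of the weak acid HOBr.
Ka = 10^(−8.66) = 2.19 × 10^-9
Kb = Kw/Ka = 1.0×10^-14 / 2.19 × 10^-9 = 4.57 × 10^-6
Let x = [OH-] at equilibrium. Kb = x²/(0.088 − x).
Neglecting x in the denominator: x = √(4.57 × 10^-6 × 0.088) = 6.34 × 10^-4 M
Check: 0.72% ionized — well under 5%, approximation valid.
pOH = −log(6.34 × 10^-4) = 3.20; pH = 14.00 − 3.20 = 10.80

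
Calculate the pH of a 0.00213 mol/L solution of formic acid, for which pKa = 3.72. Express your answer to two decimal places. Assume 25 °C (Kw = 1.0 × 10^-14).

pH = 3.26

HCOOH ⇌ HCOO- + H+
Ka = 10^(−3.72) = 1.91 × 10^-4
From the ICE table, Ka = [H+]²/(0.00213 − [H+]) = 1.91 × 10^-4.
[H+] is not negligible relative to C₀; solve [H+]² + 0.000191·[H+] − 4.07e-07 = 0.
[H+] = (−Ka + √(Ka² + 4·Ka·C₀))/2 = 5.49 × 10^-4 M
pH = −log[H+] = −log(5.49 × 10^-4) = 3.26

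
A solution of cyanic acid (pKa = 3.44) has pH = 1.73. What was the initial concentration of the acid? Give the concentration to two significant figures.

C₀ = 9.7 × 10^-1 M

[H+] = 10^(-1.73) = 1.86 × 10^-2 M = x
Ka = 10^(−3.44) = 3.63 × 10^-4
Ka = x²/(C₀ − x) ⇒ C₀ = x + x²/Ka
C₀ = 1.86 × 10^-2 + (1.86 × 10^-2)²/(3.63 × 10^-4) = 9.72 × 10^-1 M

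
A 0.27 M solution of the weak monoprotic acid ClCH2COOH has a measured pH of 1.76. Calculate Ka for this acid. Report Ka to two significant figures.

Ka = 1.2 × 10^-3

[H+] = 10^(-1.76) = 1.74 × 10^-2 M
At equilibrium [HA] = 0.27 − 1.74 × 10^-2 = 2.53 × 10^-1 M
Ka = [H+][A-]/[HA] = (1.74 × 10^-2)² / 2.53 × 10^-1 = 1.2 × 10^-3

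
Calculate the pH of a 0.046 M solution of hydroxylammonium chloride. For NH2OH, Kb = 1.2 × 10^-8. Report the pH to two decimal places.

NH3OH+ is the conjugate acid of the weak base NH2OH.
Ka = Kw/Kb = 1.0×10^-14 / 1.2 × 10^-8 = 8.33 × 10^-7
Ka = x²/(0.046 − x) = 8.33 × 10^-7
Since Ka ≪ C₀, x ≈ √(Ka·C₀) = 1.96 × 10^-4 M.
(x/C₀ = 0.43% < 5%, so the approximation holds.)
pH = −log[H+] = −log(1.96 × 10^-4) = 3.71

pH = 3.71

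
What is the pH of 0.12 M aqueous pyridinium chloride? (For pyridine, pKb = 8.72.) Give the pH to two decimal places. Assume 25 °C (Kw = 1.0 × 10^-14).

C5H5NH+ is the conjugate acid of the weak base C5H5N.
Kb = 10^(−8.72) = 1.91 × 10^-9
Ka = Kw/Kb = 1.0×10^-14 / 1.91 × 10^-9 = 5.24 × 10^-6
Ka = x²/(0.12 − x) = 5.24 × 10^-6
Since Ka ≪ C₀, x ≈ √(Ka·C₀) = 7.93 × 10^-4 M.
pH = −log[H+] = −log(7.93 × 10^-4) = 3.10

pH = 3.10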